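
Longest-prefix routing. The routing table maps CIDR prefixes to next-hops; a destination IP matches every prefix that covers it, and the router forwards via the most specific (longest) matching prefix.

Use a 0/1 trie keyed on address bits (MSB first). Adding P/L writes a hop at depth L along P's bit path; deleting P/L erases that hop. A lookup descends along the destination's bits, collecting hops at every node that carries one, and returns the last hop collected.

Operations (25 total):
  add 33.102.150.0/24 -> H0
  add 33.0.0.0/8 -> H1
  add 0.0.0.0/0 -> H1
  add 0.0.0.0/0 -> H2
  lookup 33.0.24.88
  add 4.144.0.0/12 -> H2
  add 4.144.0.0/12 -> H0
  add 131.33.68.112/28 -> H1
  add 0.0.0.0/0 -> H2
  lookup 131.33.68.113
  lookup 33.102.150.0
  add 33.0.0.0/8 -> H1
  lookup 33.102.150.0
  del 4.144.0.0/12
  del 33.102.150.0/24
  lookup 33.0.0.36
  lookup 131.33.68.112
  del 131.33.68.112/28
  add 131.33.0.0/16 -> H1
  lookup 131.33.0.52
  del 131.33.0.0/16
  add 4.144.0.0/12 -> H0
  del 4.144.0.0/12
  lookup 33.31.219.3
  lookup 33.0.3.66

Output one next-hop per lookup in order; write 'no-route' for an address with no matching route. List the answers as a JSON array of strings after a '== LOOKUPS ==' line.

Process each operation:
  add 33.102.150.0/24 -> H0 at depth 24
  add 33.0.0.0/8 -> H1 at depth 8
  add 0.0.0.0/0 -> H1 at depth 0
  add 0.0.0.0/0 -> H2 at depth 0
  Q 33.0.24.88: descend 001000010 ; hops seen [H2,H1] ; pick H1
  add 4.144.0.0/12 -> H2 at depth 12
  add 4.144.0.0/12 -> H0 at depth 12
  add 131.33.68.112/28 -> H1 at depth 28
  add 0.0.0.0/0 -> H2 at depth 0
  Q 131.33.68.113: descend 1000001100100001010001000111 ; hops seen [H2,H1] ; pick H1
  Q 33.102.150.0: descend 001000010110011010010110 ; hops seen [H2,H1,H0] ; pick H0
  add 33.0.0.0/8 -> H1 at depth 8
  Q 33.102.150.0: descend 001000010110011010010110 ; hops seen [H2,H1,H0] ; pick H0
  - 4.144.0.0/12 clear@12
  - 33.102.150.0/24 clear@24
  Q 33.0.0.36: descend 001000010 ; hops seen [H2,H1] ; pick H1
  Q 131.33.68.112: descend 1000001100100001010001000111 ; hops seen [H2,H1] ; pick H1
  - 131.33.68.112/28 clear@28
  add 131.33.0.0/16 -> H1 at depth 16
  Q 131.33.0.52: descend 10000011001000010 ; hops seen [H2,H1] ; pick H1
  - 131.33.0.0/16 clear@16
  add 4.144.0.0/12 -> H0 at depth 12
  - 4.144.0.0/12 clear@12
  Q 33.31.219.3: descend 001000010 ; hops seen [H2,H1] ; pick H1
  Q 33.0.3.66: descend 001000010 ; hops seen [H2,H1] ; pick H1

== LOOKUPS ==
["H1","H1","H0","H0","H1","H1","H1","H1","H1"]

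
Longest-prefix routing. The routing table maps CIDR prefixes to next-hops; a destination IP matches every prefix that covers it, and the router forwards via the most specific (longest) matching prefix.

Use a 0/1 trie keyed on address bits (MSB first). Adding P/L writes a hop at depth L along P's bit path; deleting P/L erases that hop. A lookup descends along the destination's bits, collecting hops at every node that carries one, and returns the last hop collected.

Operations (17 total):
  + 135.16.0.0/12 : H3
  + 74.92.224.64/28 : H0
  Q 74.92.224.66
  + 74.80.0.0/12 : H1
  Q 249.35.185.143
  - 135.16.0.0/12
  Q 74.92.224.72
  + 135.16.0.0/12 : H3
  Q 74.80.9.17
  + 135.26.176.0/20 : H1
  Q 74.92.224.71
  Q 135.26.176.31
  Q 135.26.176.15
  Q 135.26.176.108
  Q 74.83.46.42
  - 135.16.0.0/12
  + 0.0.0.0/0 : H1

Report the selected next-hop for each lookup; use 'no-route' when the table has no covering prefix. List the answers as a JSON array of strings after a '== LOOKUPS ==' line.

Trace:
  + 135.16.0.0/12 (H3) depth=12
  + 74.92.224.64/28 (H0) depth=28
  ? 74.92.224.66  path d0:-→d1:-→d2:-→d3:-→d4:-→d5:-→d6:-→d7:-→d8:-→d9:-→d10:-→d11:-→d12:-→d13:-→d14:-→d15:-→d16:-→d17:-→d18:-→d19:-→d20:-→d21:-→d22:-→d23:-→d24:-→d25:-→d26:-→d27:-→d28:H0  best=H0
  + 74.80.0.0/12 (H1) depth=12
  ? 249.35.185.143  path d0:-→d1:-  best=no-route
  - 135.16.0.0/12 clear@12
  ? 74.92.224.72  path d0:-→d1:-→d2:-→d3:-→d4:-→d5:-→d6:-→d7:-→d8:-→d9:-→d10:-→d11:-→d12:H1→d13:-→d14:-→d15:-→d16:-→d17:-→d18:-→d19:-→d20:-→d21:-→d22:-→d23:-→d24:-→d25:-→d26:-→d27:-→d28:H0  best=H0
  + 135.16.0.0/12 (H3) depth=12
  ? 74.80.9.17  path d0:-→d1:-→d2:-→d3:-→d4:-→d5:-→d6:-→d7:-→d8:-→d9:-→d10:-→d11:-→d12:H1  best=H1
  + 135.26.176.0/20 (H1) depth=20
  ? 74.92.224.71  path d0:-→d1:-→d2:-→d3:-→d4:-→d5:-→d6:-→d7:-→d8:-→d9:-→d10:-→d11:-→d12:H1→d13:-→d14:-→d15:-→d16:-→d17:-→d18:-→d19:-→d20:-→d21:-→d22:-→d23:-→d24:-→d25:-→d26:-→d27:-→d28:H0  best=H0
  ? 135.26.176.31  path d0:-→d1:-→d2:-→d3:-→d4:-→d5:-→d6:-→d7:-→d8:-→d9:-→d10:-→d11:-→d12:H3→d13:-→d14:-→d15:-→d16:-→d17:-→d18:-→d19:-→d20:H1  best=H1
  ? 135.26.176.15  path d0:-→d1:-→d2:-→d3:-→d4:-→d5:-→d6:-→d7:-→d8:-→d9:-→d10:-→d11:-→d12:H3→d13:-→d14:-→d15:-→d16:-→d17:-→d18:-→d19:-→d20:H1  best=H1
  ? 135.26.176.108  path d0:-→d1:-→d2:-→d3:-→d4:-→d5:-→d6:-→d7:-→d8:-→d9:-→d10:-→d11:-→d12:H3→d13:-→d14:-→d15:-→d16:-→d17:-→d18:-→d19:-→d20:H1  best=H1
  ? 74.83.46.42  path d0:-→d1:-→d2:-→d3:-→d4:-→d5:-→d6:-→d7:-→d8:-→d9:-→d10:-→d11:-→d12:H1  best=H1
  - 135.16.0.0/12 clear@12
  + 0.0.0.0/0 (H1) depth=0

== LOOKUPS ==
["H0","no-route","H0","H1","H0","H1","H1","H1","H1"]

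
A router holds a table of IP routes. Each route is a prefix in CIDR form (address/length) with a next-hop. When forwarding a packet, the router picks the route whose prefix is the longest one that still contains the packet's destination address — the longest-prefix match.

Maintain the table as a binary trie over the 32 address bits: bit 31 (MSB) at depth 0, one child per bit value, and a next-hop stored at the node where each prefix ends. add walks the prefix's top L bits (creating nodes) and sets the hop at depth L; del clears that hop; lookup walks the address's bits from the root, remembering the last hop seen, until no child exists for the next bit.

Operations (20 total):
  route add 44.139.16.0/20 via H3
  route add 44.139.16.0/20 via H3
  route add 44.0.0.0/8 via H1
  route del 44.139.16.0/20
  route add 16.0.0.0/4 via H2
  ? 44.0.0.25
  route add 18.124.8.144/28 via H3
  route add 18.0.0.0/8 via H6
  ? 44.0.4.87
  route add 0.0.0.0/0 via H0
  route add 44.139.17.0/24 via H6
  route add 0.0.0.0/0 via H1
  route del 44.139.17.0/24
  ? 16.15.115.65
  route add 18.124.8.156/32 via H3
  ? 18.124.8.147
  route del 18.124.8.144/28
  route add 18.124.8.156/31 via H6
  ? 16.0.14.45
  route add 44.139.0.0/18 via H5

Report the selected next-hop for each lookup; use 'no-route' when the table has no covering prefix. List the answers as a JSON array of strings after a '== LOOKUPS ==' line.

Trace:
  + 44.139.16.0/20 (H3) depth=20
  + 44.139.16.0/20 (H3) depth=20
  + 44.0.0.0/8 (H1) depth=8
  del 44.139.16.0/20 (clear depth 20)
  + 16.0.0.0/4 (H2) depth=4
  lookup 44.0.0.25: bits 00101100 walk d0:-→d1:-→d2:-→d3:-→d4:-→d5:-→d6:-→d7:-→d8:H1 -> H1
  + 18.124.8.144/28 (H3) depth=28
  + 18.0.0.0/8 (H6) depth=8
  lookup 44.0.4.87: bits 00101100 walk d0:-→d1:-→d2:-→d3:-→d4:-→d5:-→d6:-→d7:-→d8:H1 -> H1
  + 0.0.0.0/0 (H0) depth=0
  + 44.139.17.0/24 (H6) depth=24
  + 0.0.0.0/0 (H1) depth=0
  del 44.139.17.0/24 (clear depth 24)
  lookup 16.15.115.65: bits 000100 walk d0:H1→d1:-→d2:-→d3:-→d4:H2→d5:-→d6:- -> H2
  + 18.124.8.156/32 (H3) depth=32
  lookup 18.124.8.147: bits 0001001001111100000010001001 walk d0:H1→d1:-→d2:-→d3:-→d4:H2→d5:-→d6:-→d7:-→d8:H6→d9:-→d10:-→d11:-→d12:-→d13:-→d14:-→d15:-→d16:-→d17:-→d18:-→d19:-→d20:-→d21:-→d22:-→d23:-→d24:-→d25:-→d26:-→d27:-→d28:H3 -> H3
  del 18.124.8.144/28 (clear depth 28)
  + 18.124.8.156/31 (H6) depth=31
  lookup 16.0.14.45: bits 000100 walk d0:H1→d1:-→d2:-→d3:-→d4:H2→d5:-→d6:- -> H2
  + 44.139.0.0/18 (H5) depth=18

== LOOKUPS ==
["H1","H1","H2","H3","H2"]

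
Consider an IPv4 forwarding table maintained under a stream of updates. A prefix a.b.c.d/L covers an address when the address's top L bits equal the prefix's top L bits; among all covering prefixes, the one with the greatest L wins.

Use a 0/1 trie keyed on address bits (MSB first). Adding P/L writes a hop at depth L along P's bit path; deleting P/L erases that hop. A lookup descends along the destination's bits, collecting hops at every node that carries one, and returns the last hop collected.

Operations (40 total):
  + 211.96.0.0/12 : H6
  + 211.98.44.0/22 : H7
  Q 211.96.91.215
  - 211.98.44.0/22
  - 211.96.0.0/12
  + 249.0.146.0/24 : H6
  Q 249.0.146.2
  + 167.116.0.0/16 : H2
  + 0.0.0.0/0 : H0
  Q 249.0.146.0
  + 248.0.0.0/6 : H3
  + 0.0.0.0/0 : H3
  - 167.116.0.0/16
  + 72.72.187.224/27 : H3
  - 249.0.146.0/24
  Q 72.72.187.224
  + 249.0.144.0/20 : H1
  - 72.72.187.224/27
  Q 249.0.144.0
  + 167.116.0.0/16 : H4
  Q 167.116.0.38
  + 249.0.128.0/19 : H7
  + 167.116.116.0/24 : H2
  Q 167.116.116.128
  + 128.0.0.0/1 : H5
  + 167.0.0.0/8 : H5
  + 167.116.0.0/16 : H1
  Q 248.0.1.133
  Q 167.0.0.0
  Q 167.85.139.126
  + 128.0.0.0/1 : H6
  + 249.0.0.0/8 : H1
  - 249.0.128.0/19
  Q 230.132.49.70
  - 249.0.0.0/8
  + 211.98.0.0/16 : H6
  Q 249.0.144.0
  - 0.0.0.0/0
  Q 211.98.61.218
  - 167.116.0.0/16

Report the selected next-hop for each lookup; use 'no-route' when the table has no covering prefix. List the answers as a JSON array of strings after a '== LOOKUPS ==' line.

Process each operation:
  + 211.96.0.0/12 (H6) depth=12
  + 211.98.44.0/22 (H7) depth=22
  ? 211.96.91.215  path d0:-→d1:-→d2:-→d3:-→d4:-→d5:-→d6:-→d7:-→d8:-→d9:-→d10:-→d11:-→d12:H6→d13:-→d14:-  best=H6
  - 211.98.44.0/22 clear@22
  - 211.96.0.0/12 clear@12
  + 249.0.146.0/24 (H6) depth=24
  ? 249.0.146.2  path d0:-→d1:-→d2:-→d3:-→d4:-→d5:-→d6:-→d7:-→d8:-→d9:-→d10:-→d11:-→d12:-→d13:-→d14:-→d15:-→d16:-→d17:-→d18:-→d19:-→d20:-→d21:-→d22:-→d23:-→d24:H6  best=H6
  + 167.116.0.0/16 (H2) depth=16
  + 0.0.0.0/0 (H0) depth=0
  ? 249.0.146.0  path d0:H0→d1:-→d2:-→d3:-→d4:-→d5:-→d6:-→d7:-→d8:-→d9:-→d10:-→d11:-→d12:-→d13:-→d14:-→d15:-→d16:-→d17:-→d18:-→d19:-→d20:-→d21:-→d22:-→d23:-→d24:H6  best=H6
  + 248.0.0.0/6 (H3) depth=6
  + 0.0.0.0/0 (H3) depth=0
  - 167.116.0.0/16 clear@16
  + 72.72.187.224/27 (H3) depth=27
  - 249.0.146.0/24 clear@24
  ? 72.72.187.224  path d0:H3→d1:-→d2:-→d3:-→d4:-→d5:-→d6:-→d7:-→d8:-→d9:-→d10:-→d11:-→d12:-→d13:-→d14:-→d15:-→d16:-→d17:-→d18:-→d19:-→d20:-→d21:-→d22:-→d23:-→d24:-→d25:-→d26:-→d27:H3  best=H3
  + 249.0.144.0/20 (H1) depth=20
  - 72.72.187.224/27 clear@27
  ? 249.0.144.0  path d0:H3→d1:-→d2:-→d3:-→d4:-→d5:-→d6:H3→d7:-→d8:-→d9:-→d10:-→d11:-→d12:-→d13:-→d14:-→d15:-→d16:-→d17:-→d18:-→d19:-→d20:H1→d21:-→d22:-  best=H1
  + 167.116.0.0/16 (H4) depth=16
  ? 167.116.0.38  path d0:H3→d1:-→d2:-→d3:-→d4:-→d5:-→d6:-→d7:-→d8:-→d9:-→d10:-→d11:-→d12:-→d13:-→d14:-→d15:-→d16:H4  best=H4
  + 249.0.128.0/19 (H7) depth=19
  + 167.116.116.0/24 (H2) depth=24
  ? 167.116.116.128  path d0:H3→d1:-→d2:-→d3:-→d4:-→d5:-→d6:-→d7:-→d8:-→d9:-→d10:-→d11:-→d12:-→d13:-→d14:-→d15:-→d16:H4→d17:-→d18:-→d19:-→d20:-→d21:-→d22:-→d23:-→d24:H2  best=H2
  + 128.0.0.0/1 (H5) depth=1
  + 167.0.0.0/8 (H5) depth=8
  + 167.116.0.0/16 (H1) depth=16
  ? 248.0.1.133  path d0:H3→d1:H5→d2:-→d3:-→d4:-→d5:-→d6:H3→d7:-  best=H3
  ? 167.0.0.0  path d0:H3→d1:H5→d2:-→d3:-→d4:-→d5:-→d6:-→d7:-→d8:H5→d9:-  best=H5
  ? 167.85.139.126  path d0:H3→d1:H5→d2:-→d3:-→d4:-→d5:-→d6:-→d7:-→d8:H5→d9:-→d10:-  best=H5
  + 128.0.0.0/1 (H6) depth=1
  + 249.0.0.0/8 (H1) depth=8
  - 249.0.128.0/19 clear@19
  ? 230.132.49.70  path d0:H3→d1:H6→d2:-→d3:-  best=H6
  - 249.0.0.0/8 clear@8
  + 211.98.0.0/16 (H6) depth=16
  ? 249.0.144.0  path d0:H3→d1:H6→d2:-→d3:-→d4:-→d5:-→d6:H3→d7:-→d8:-→d9:-→d10:-→d11:-→d12:-→d13:-→d14:-→d15:-→d16:-→d17:-→d18:-→d19:-→d20:H1→d21:-→d22:-  best=H1
  - 0.0.0.0/0 clear@0
  ? 211.98.61.218  path d0:-→d1:H6→d2:-→d3:-→d4:-→d5:-→d6:-→d7:-→d8:-→d9:-→d10:-→d11:-→d12:-→d13:-→d14:-→d15:-→d16:H6→d17:-→d18:-→d19:-  best=H6
  - 167.116.0.0/16 clear@16

== LOOKUPS ==
["H6","H6","H6","H3","H1","H4","H2","H3","H5","H5","H6","H1","H6"]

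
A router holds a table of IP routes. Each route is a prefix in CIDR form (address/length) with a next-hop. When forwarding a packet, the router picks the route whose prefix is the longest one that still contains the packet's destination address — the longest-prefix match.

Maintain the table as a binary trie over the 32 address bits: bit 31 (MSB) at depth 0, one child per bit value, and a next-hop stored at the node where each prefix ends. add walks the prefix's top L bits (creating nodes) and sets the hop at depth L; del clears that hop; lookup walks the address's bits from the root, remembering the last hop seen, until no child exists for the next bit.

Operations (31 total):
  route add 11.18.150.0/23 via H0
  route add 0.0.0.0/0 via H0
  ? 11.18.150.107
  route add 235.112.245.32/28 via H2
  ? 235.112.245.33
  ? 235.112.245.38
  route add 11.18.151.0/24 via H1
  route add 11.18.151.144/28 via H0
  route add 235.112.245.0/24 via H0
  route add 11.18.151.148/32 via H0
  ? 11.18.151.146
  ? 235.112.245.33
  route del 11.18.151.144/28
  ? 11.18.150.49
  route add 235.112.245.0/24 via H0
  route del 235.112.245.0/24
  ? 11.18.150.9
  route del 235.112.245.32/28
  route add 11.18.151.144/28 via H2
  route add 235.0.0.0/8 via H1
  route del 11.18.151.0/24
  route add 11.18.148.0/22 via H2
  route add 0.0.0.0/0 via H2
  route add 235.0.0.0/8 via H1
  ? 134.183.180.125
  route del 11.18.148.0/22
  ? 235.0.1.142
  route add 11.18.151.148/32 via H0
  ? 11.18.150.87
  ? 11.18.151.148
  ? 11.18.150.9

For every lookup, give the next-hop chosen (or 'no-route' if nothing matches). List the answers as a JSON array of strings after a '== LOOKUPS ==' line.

Process each operation:
  add 11.18.150.0/23 -> H0 at depth 23
  add 0.0.0.0/0 -> H0 at depth 0
  lookup 11.18.150.107: bits 00001011000100101001011 walk d0:H0→d1:-→d2:-→d3:-→d4:-→d5:-→d6:-→d7:-→d8:-→d9:-→d10:-→d11:-→d12:-→d13:-→d14:-→d15:-→d16:-→d17:-→d18:-→d19:-→d20:-→d21:-→d22:-→d23:H0 -> H0
  add 235.112.245.32/28 -> H2 at depth 28
  lookup 235.112.245.33: bits 1110101101110000111101010010 walk d0:H0→d1:-→d2:-→d3:-→d4:-→d5:-→d6:-→d7:-→d8:-→d9:-→d10:-→d11:-→d12:-→d13:-→d14:-→d15:-→d16:-→d17:-→d18:-→d19:-→d20:-→d21:-→d22:-→d23:-→d24:-→d25:-→d26:-→d27:-→d28:H2 -> H2
  lookup 235.112.245.38: bits 1110101101110000111101010010 walk d0:H0→d1:-→d2:-→d3:-→d4:-→d5:-→d6:-→d7:-→d8:-→d9:-→d10:-→d11:-→d12:-→d13:-→d14:-→d15:-→d16:-→d17:-→d18:-→d19:-→d20:-→d21:-→d22:-→d23:-→d24:-→d25:-→d26:-→d27:-→d28:H2 -> H2
  add 11.18.151.0/24 -> H1 at depth 24
  add 11.18.151.144/28 -> H0 at depth 28
  add 235.112.245.0/24 -> H0 at depth 24
  add 11.18.151.148/32 -> H0 at depth 32
  lookup 11.18.151.146: bits 00001011000100101001011110010 walk d0:H0→d1:-→d2:-→d3:-→d4:-→d5:-→d6:-→d7:-→d8:-→d9:-→d10:-→d11:-→d12:-→d13:-→d14:-→d15:-→d16:-→d17:-→d18:-→d19:-→d20:-→d21:-→d22:-→d23:H0→d24:H1→d25:-→d26:-→d27:-→d28:H0→d29:- -> H0
  lookup 235.112.245.33: bits 1110101101110000111101010010 walk d0:H0→d1:-→d2:-→d3:-→d4:-→d5:-→d6:-→d7:-→d8:-→d9:-→d10:-→d11:-→d12:-→d13:-→d14:-→d15:-→d16:-→d17:-→d18:-→d19:-→d20:-→d21:-→d22:-→d23:-→d24:H0→d25:-→d26:-→d27:-→d28:H2 -> H2
  - 11.18.151.144/28 clear@28
  lookup 11.18.150.49: bits 00001011000100101001011 walk d0:H0→d1:-→d2:-→d3:-→d4:-→d5:-→d6:-→d7:-→d8:-→d9:-→d10:-→d11:-→d12:-→d13:-→d14:-→d15:-→d16:-→d17:-→d18:-→d19:-→d20:-→d21:-→d22:-→d23:H0 -> H0
  add 235.112.245.0/24 -> H0 at depth 24
  - 235.112.245.0/24 clear@24
  lookup 11.18.150.9: bits 00001011000100101001011 walk d0:H0→d1:-→d2:-→d3:-→d4:-→d5:-→d6:-→d7:-→d8:-→d9:-→d10:-→d11:-→d12:-→d13:-→d14:-→d15:-→d16:-→d17:-→d18:-→d19:-→d20:-→d21:-→d22:-→d23:H0 -> H0
  - 235.112.245.32/28 clear@28
  add 11.18.151.144/28 -> H2 at depth 28
  add 235.0.0.0/8 -> H1 at depth 8
  - 11.18.151.0/24 clear@24
  add 11.18.148.0/22 -> H2 at depth 22
  add 0.0.0.0/0 -> H2 at depth 0
  add 235.0.0.0/8 -> H1 at depth 8
  lookup 134.183.180.125: bits 1 walk d0:H2→d1:- -> H2
  - 11.18.148.0/22 clear@22
  lookup 235.0.1.142: bits 111010110 walk d0:H2→d1:-→d2:-→d3:-→d4:-→d5:-→d6:-→d7:-→d8:H1→d9:- -> H1
  add 11.18.151.148/32 -> H0 at depth 32
  lookup 11.18.150.87: bits 00001011000100101001011 walk d0:H2→d1:-→d2:-→d3:-→d4:-→d5:-→d6:-→d7:-→d8:-→d9:-→d10:-→d11:-→d12:-→d13:-→d14:-→d15:-→d16:-→d17:-→d18:-→d19:-→d20:-→d21:-→d22:-→d23:H0 -> H0
  lookup 11.18.151.148: bits 00001011000100101001011110010100 walk d0:H2→d1:-→d2:-→d3:-→d4:-→d5:-→d6:-→d7:-→d8:-→d9:-→d10:-→d11:-→d12:-→d13:-→d14:-→d15:-→d16:-→d17:-→d18:-→d19:-→d20:-→d21:-→d22:-→d23:H0→d24:-→d25:-→d26:-→d27:-→d28:H2→d29:-→d30:-→d31:-→d32:H0 -> H0
  lookup 11.18.150.9: bits 00001011000100101001011 walk d0:H2→d1:-→d2:-→d3:-→d4:-→d5:-→d6:-→d7:-→d8:-→d9:-→d10:-→d11:-→d12:-→d13:-→d14:-→d15:-→d16:-→d17:-→d18:-→d19:-→d20:-→d21:-→d22:-→d23:H0 -> H0

== LOOKUPS ==
["H0","H2","H2","H0","H2","H0","H0","H2","H1","H0","H0","H0"]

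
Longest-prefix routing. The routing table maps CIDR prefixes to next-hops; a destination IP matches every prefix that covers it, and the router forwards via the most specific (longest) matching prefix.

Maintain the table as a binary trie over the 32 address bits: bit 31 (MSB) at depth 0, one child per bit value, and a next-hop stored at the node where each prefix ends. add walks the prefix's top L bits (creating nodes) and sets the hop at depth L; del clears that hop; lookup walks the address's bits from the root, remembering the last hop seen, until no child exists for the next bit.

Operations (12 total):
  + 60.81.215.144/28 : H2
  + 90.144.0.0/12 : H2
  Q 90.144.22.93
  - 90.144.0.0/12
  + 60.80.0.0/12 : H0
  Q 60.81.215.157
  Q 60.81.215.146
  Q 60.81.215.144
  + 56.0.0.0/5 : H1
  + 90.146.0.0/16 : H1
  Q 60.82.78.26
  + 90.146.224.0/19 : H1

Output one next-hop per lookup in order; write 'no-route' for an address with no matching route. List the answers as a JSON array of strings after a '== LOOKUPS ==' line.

Apply in order:
  add 60.81.215.144/28 -> H2 at depth 28
  add 90.144.0.0/12 -> H2 at depth 12
  Q 90.144.22.93: descend 010110101001 ; hops seen [H2] ; pick H2
  - 90.144.0.0/12 clear@12
  add 60.80.0.0/12 -> H0 at depth 12
  Q 60.81.215.157: descend 0011110001010001110101111001 ; hops seen [H0,H2] ; pick H2
  Q 60.81.215.146: descend 0011110001010001110101111001 ; hops seen [H0,H2] ; pick H2
  Q 60.81.215.144: descend 0011110001010001110101111001 ; hops seen [H0,H2] ; pick H2
  add 56.0.0.0/5 -> H1 at depth 5
  add 90.146.0.0/16 -> H1 at depth 16
  Q 60.82.78.26: descend 00111100010100 ; hops seen [H1,H0] ; pick H0
  add 90.146.224.0/19 -> H1 at depth 19

== LOOKUPS ==
["H2","H2","H2","H2","H0"]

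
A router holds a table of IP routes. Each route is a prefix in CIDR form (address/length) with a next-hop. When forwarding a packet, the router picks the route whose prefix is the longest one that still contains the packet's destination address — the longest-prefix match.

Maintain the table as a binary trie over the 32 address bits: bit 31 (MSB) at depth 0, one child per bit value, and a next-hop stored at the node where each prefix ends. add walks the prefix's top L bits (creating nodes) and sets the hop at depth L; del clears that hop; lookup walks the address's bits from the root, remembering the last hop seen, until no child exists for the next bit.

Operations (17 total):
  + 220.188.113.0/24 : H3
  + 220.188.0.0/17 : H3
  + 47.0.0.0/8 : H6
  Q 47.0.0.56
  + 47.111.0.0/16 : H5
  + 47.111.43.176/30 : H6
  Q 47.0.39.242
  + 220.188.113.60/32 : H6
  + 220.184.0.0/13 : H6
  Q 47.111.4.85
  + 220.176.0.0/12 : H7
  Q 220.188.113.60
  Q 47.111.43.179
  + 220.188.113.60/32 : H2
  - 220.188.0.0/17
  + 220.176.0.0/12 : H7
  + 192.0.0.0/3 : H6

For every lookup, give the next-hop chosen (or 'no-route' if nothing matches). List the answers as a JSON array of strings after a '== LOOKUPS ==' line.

Trace:
  + 220.188.113.0/24 (H3) depth=24
  + 220.188.0.0/17 (H3) depth=17
  + 47.0.0.0/8 (H6) depth=8
  lookup 47.0.0.56: bits 00101111 walk d0:-→d1:-→d2:-→d3:-→d4:-→d5:-→d6:-→d7:-→d8:H6 -> H6
  + 47.111.0.0/16 (H5) depth=16
  + 47.111.43.176/30 (H6) depth=30
  lookup 47.0.39.242: bits 001011110 walk d0:-→d1:-→d2:-→d3:-→d4:-→d5:-→d6:-→d7:-→d8:H6→d9:- -> H6
  + 220.188.113.60/32 (H6) depth=32
  + 220.184.0.0/13 (H6) depth=13
  lookup 47.111.4.85: bits 001011110110111100 walk d0:-→d1:-→d2:-→d3:-→d4:-→d5:-→d6:-→d7:-→d8:H6→d9:-→d10:-→d11:-→d12:-→d13:-→d14:-→d15:-→d16:H5→d17:-→d18:- -> H5
  + 220.176.0.0/12 (H7) depth=12
  lookup 220.188.113.60: bits 11011100101111000111000100111100 walk d0:-→d1:-→d2:-→d3:-→d4:-→d5:-→d6:-→d7:-→d8:-→d9:-→d10:-→d11:-→d12:H7→d13:H6→d14:-→d15:-→d16:-→d17:H3→d18:-→d19:-→d20:-→d21:-→d22:-→d23:-→d24:H3→d25:-→d26:-→d27:-→d28:-→d29:-→d30:-→d31:-→d32:H6 -> H6
  lookup 47.111.43.179: bits 001011110110111100101011101100 walk d0:-→d1:-→d2:-→d3:-→d4:-→d5:-→d6:-→d7:-→d8:H6→d9:-→d10:-→d11:-→d12:-→d13:-→d14:-→d15:-→d16:H5→d17:-→d18:-→d19:-→d20:-→d21:-→d22:-→d23:-→d24:-→d25:-→d26:-→d27:-→d28:-→d29:-→d30:H6 -> H6
  + 220.188.113.60/32 (H2) depth=32
  - 220.188.0.0/17 clear@17
  + 220.176.0.0/12 (H7) depth=12
  + 192.0.0.0/3 (H6) depth=3

== LOOKUPS ==
["H6","H6","H5","H6","H6"]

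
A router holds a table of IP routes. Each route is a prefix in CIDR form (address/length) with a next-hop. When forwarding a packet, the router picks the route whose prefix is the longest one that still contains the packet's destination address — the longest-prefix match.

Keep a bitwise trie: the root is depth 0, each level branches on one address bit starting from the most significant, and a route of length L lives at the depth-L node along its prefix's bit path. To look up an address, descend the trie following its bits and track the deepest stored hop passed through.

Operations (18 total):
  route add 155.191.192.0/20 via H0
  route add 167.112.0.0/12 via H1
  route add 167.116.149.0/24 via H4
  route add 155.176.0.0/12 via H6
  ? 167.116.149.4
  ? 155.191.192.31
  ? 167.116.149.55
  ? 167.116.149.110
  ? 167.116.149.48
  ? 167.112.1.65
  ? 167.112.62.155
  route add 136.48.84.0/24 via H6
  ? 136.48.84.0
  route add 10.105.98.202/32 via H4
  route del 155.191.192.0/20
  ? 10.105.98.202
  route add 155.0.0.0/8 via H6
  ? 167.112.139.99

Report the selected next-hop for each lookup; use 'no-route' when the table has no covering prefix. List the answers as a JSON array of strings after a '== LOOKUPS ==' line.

Trace:
  add 155.191.192.0/20 -> H0 at depth 20
  add 167.112.0.0/12 -> H1 at depth 12
  add 167.116.149.0/24 -> H4 at depth 24
  add 155.176.0.0/12 -> H6 at depth 12
  ? 167.116.149.4  path d0:-→d1:-→d2:-→d3:-→d4:-→d5:-→d6:-→d7:-→d8:-→d9:-→d10:-→d11:-→d12:H1→d13:-→d14:-→d15:-→d16:-→d17:-→d18:-→d19:-→d20:-→d21:-→d22:-→d23:-→d24:H4  best=H4
  ? 155.191.192.31  path d0:-→d1:-→d2:-→d3:-→d4:-→d5:-→d6:-→d7:-→d8:-→d9:-→d10:-→d11:-→d12:H6→d13:-→d14:-→d15:-→d16:-→d17:-→d18:-→d19:-→d20:H0  best=H0
  ? 167.116.149.55  path d0:-→d1:-→d2:-→d3:-→d4:-→d5:-→d6:-→d7:-→d8:-→d9:-→d10:-→d11:-→d12:H1→d13:-→d14:-→d15:-→d16:-→d17:-→d18:-→d19:-→d20:-→d21:-→d22:-→d23:-→d24:H4  best=H4
  ? 167.116.149.110  path d0:-→d1:-→d2:-→d3:-→d4:-→d5:-→d6:-→d7:-→d8:-→d9:-→d10:-→d11:-→d12:H1→d13:-→d14:-→d15:-→d16:-→d17:-→d18:-→d19:-→d20:-→d21:-→d22:-→d23:-→d24:H4  best=H4
  ? 167.116.149.48  path d0:-→d1:-→d2:-→d3:-→d4:-→d5:-→d6:-→d7:-→d8:-→d9:-→d10:-→d11:-→d12:H1→d13:-→d14:-→d15:-→d16:-→d17:-→d18:-→d19:-→d20:-→d21:-→d22:-→d23:-→d24:H4  best=H4
  ? 167.112.1.65  path d0:-→d1:-→d2:-→d3:-→d4:-→d5:-→d6:-→d7:-→d8:-→d9:-→d10:-→d11:-→d12:H1→d13:-  best=H1
  ? 167.112.62.155  path d0:-→d1:-→d2:-→d3:-→d4:-→d5:-→d6:-→d7:-→d8:-→d9:-→d10:-→d11:-→d12:H1→d13:-  best=H1
  add 136.48.84.0/24 -> H6 at depth 24
  ? 136.48.84.0  path d0:-→d1:-→d2:-→d3:-→d4:-→d5:-→d6:-→d7:-→d8:-→d9:-→d10:-→d11:-→d12:-→d13:-→d14:-→d15:-→d16:-→d17:-→d18:-→d19:-→d20:-→d21:-→d22:-→d23:-→d24:H6  best=H6
  add 10.105.98.202/32 -> H4 at depth 32
  - 155.191.192.0/20 clear@20
  ? 10.105.98.202  path d0:-→d1:-→d2:-→d3:-→d4:-→d5:-→d6:-→d7:-→d8:-→d9:-→d10:-→d11:-→d12:-→d13:-→d14:-→d15:-→d16:-→d17:-→d18:-→d19:-→d20:-→d21:-→d22:-→d23:-→d24:-→d25:-→d26:-→d27:-→d28:-→d29:-→d30:-→d31:-→d32:H4  best=H4
  add 155.0.0.0/8 -> H6 at depth 8
  ? 167.112.139.99  path d0:-→d1:-→d2:-→d3:-→d4:-→d5:-→d6:-→d7:-→d8:-→d9:-→d10:-→d11:-→d12:H1→d13:-  best=H1

== LOOKUPS ==
["H4","H0","H4","H4","H4","H1","H1","H6","H4","H1"]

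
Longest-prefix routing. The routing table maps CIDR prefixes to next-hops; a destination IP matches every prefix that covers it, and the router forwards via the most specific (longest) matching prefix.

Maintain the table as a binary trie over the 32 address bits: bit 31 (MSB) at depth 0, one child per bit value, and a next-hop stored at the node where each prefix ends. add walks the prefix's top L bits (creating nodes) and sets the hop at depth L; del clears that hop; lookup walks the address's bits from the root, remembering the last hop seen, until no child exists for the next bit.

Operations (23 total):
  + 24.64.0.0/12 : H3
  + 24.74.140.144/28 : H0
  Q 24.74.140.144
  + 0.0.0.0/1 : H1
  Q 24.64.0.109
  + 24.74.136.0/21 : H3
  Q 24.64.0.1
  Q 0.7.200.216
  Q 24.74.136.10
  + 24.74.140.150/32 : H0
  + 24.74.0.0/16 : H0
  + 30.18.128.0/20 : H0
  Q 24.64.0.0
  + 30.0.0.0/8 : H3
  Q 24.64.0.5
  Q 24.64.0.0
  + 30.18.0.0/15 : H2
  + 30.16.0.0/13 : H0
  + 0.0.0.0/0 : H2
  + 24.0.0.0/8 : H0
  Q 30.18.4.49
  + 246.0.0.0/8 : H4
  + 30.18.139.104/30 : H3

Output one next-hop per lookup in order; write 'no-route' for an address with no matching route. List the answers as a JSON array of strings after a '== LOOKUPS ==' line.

Apply in order:
  add 24.64.0.0/12 -> H3 at depth 12
  add 24.74.140.144/28 -> H0 at depth 28
  Q 24.74.140.144: descend 0001100001001010100011001001 ; hops seen [H3,H0] ; pick H0
  add 0.0.0.0/1 -> H1 at depth 1
  Q 24.64.0.109: descend 000110000100 ; hops seen [H1,H3] ; pick H3
  add 24.74.136.0/21 -> H3 at depth 21
  Q 24.64.0.1: descend 000110000100 ; hops seen [H1,H3] ; pick H3
  Q 0.7.200.216: descend 000 ; hops seen [H1] ; pick H1
  Q 24.74.136.10: descend 000110000100101010001 ; hops seen [H1,H3,H3] ; pick H3
  add 24.74.140.150/32 -> H0 at depth 32
  add 24.74.0.0/16 -> H0 at depth 16
  add 30.18.128.0/20 -> H0 at depth 20
  Q 24.64.0.0: descend 000110000100 ; hops seen [H1,H3] ; pick H3
  add 30.0.0.0/8 -> H3 at depth 8
  Q 24.64.0.5: descend 000110000100 ; hops seen [H1,H3] ; pick H3
  Q 24.64.0.0: descend 000110000100 ; hops seen [H1,H3] ; pick H3
  add 30.18.0.0/15 -> H2 at depth 15
  add 30.16.0.0/13 -> H0 at depth 13
  add 0.0.0.0/0 -> H2 at depth 0
  add 24.0.0.0/8 -> H0 at depth 8
  Q 30.18.4.49: descend 0001111000010010 ; hops seen [H2,H1,H3,H0,H2] ; pick H2
  add 246.0.0.0/8 -> H4 at depth 8
  add 30.18.139.104/30 -> H3 at depth 30

== LOOKUPS ==
["H0","H3","H3","H1","H3","H3","H3","H3","H2"]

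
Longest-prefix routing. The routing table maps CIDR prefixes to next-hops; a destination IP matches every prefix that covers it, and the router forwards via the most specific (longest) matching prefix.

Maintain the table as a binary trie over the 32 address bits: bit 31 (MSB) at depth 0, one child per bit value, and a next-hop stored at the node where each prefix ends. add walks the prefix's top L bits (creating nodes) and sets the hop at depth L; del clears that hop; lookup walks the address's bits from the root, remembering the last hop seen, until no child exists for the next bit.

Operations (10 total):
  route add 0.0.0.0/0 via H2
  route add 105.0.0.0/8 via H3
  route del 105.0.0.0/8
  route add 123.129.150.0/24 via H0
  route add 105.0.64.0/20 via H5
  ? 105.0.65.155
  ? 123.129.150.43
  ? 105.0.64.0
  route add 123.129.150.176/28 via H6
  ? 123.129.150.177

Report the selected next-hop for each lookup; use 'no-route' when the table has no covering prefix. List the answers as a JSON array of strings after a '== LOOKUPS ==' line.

Apply in order:
  add 0.0.0.0/0 -> H2 at depth 0
  add 105.0.0.0/8 -> H3 at depth 8
  del 105.0.0.0/8 (clear depth 8)
  add 123.129.150.0/24 -> H0 at depth 24
  add 105.0.64.0/20 -> H5 at depth 20
  Q 105.0.65.155: descend 01101001000000000100 ; hops seen [H2,H5] ; pick H5
  Q 123.129.150.43: descend 011110111000000110010110 ; hops seen [H2,H0] ; pick H0
  Q 105.0.64.0: descend 01101001000000000100 ; hops seen [H2,H5] ; pick H5
  add 123.129.150.176/28 -> H6 at depth 28
  Q 123.129.150.177: descend 0111101110000001100101101011 ; hops seen [H2,H0,H6] ; pick H6

== LOOKUPS ==
["H5","H0","H5","H6"]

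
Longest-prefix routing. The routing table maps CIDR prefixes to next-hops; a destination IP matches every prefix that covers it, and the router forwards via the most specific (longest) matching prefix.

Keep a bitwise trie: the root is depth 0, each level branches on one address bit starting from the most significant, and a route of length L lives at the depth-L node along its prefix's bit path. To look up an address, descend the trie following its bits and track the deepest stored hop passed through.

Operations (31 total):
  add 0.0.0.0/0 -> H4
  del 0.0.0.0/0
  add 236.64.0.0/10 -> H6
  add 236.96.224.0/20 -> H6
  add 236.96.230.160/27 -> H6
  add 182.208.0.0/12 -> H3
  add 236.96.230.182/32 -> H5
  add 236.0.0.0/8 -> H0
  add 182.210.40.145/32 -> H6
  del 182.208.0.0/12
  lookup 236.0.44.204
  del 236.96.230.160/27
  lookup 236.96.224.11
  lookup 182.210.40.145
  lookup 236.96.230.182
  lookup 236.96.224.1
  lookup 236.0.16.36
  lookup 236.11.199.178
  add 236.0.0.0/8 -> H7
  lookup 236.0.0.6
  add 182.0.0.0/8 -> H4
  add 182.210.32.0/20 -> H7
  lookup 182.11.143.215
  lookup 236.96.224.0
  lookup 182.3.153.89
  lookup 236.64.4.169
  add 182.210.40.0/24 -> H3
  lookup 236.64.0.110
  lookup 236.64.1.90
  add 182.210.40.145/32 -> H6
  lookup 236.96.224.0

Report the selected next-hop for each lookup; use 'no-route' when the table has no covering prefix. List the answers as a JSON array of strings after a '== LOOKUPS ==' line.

Process each operation:
  + 0.0.0.0/0 (H4) depth=0
  del 0.0.0.0/0 (clear depth 0)
  + 236.64.0.0/10 (H6) depth=10
  + 236.96.224.0/20 (H6) depth=20
  + 236.96.230.160/27 (H6) depth=27
  + 182.208.0.0/12 (H3) depth=12
  + 236.96.230.182/32 (H5) depth=32
  + 236.0.0.0/8 (H0) depth=8
  + 182.210.40.145/32 (H6) depth=32
  del 182.208.0.0/12 (clear depth 12)
  Q 236.0.44.204: descend 111011000 ; hops seen [H0] ; pick H0
  del 236.96.230.160/27 (clear depth 27)
  Q 236.96.224.11: descend 111011000110000011100 ; hops seen [H0,H6,H6] ; pick H6
  Q 182.210.40.145: descend 10110110110100100010100010010001 ; hops seen [H6] ; pick H6
  Q 236.96.230.182: descend 11101100011000001110011010110110 ; hops seen [H0,H6,H6,H5] ; pick H5
  Q 236.96.224.1: descend 111011000110000011100 ; hops seen [H0,H6,H6] ; pick H6
  Q 236.0.16.36: descend 111011000 ; hops seen [H0] ; pick H0
  Q 236.11.199.178: descend 111011000 ; hops seen [H0] ; pick H0
  + 236.0.0.0/8 (H7) depth=8
  Q 236.0.0.6: descend 111011000 ; hops seen [H7] ; pick H7
  + 182.0.0.0/8 (H4) depth=8
  + 182.210.32.0/20 (H7) depth=20
  Q 182.11.143.215: descend 10110110 ; hops seen [H4] ; pick H4
  Q 236.96.224.0: descend 111011000110000011100 ; hops seen [H7,H6,H6] ; pick H6
  Q 182.3.153.89: descend 10110110 ; hops seen [H4] ; pick H4
  Q 236.64.4.169: descend 1110110001 ; hops seen [H7,H6] ; pick H6
  + 182.210.40.0/24 (H3) depth=24
  Q 236.64.0.110: descend 1110110001 ; hops seen [H7,H6] ; pick H6
  Q 236.64.1.90: descend 1110110001 ; hops seen [H7,H6] ; pick H6
  + 182.210.40.145/32 (H6) depth=32
  Q 236.96.224.0: descend 111011000110000011100 ; hops seen [H7,H6,H6] ; pick H6

== LOOKUPS ==
["H0","H6","H6","H5","H6","H0","H0","H7","H4","H6","H4","H6","H6","H6","H6"]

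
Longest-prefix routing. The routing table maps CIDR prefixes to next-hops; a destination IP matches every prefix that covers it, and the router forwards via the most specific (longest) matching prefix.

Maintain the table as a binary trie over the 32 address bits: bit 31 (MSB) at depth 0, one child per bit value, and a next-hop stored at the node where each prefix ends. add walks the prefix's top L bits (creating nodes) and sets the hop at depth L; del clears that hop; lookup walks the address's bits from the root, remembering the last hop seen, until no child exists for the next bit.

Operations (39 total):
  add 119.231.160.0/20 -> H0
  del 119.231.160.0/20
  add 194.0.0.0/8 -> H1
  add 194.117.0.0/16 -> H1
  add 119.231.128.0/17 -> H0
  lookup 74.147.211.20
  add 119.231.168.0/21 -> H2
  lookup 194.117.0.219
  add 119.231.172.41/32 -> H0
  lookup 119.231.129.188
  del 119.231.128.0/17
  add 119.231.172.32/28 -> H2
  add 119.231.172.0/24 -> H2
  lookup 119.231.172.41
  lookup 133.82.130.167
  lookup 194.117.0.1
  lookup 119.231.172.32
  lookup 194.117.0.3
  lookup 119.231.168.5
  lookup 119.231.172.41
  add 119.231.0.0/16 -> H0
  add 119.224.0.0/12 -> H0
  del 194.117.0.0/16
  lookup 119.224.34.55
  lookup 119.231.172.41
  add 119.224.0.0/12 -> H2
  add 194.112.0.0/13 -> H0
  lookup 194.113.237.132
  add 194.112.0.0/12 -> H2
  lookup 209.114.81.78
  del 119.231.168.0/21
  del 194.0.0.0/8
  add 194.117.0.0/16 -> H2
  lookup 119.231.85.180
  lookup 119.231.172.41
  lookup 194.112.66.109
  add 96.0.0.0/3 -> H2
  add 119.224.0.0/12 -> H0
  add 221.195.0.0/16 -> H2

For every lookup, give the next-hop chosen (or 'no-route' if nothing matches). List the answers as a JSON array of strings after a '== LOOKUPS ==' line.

Apply in order:
  add 119.231.160.0/20 -> H0 at depth 20
  del 119.231.160.0/20 (clear depth 20)
  add 194.0.0.0/8 -> H1 at depth 8
  add 194.117.0.0/16 -> H1 at depth 16
  add 119.231.128.0/17 -> H0 at depth 17
  ? 74.147.211.20  path d0:-→d1:-→d2:-  best=no-route
  add 119.231.168.0/21 -> H2 at depth 21
  ? 194.117.0.219  path d0:-→d1:-→d2:-→d3:-→d4:-→d5:-→d6:-→d7:-→d8:H1→d9:-→d10:-→d11:-→d12:-→d13:-→d14:-→d15:-→d16:H1  best=H1
  add 119.231.172.41/32 -> H0 at depth 32
  ? 119.231.129.188  path d0:-→d1:-→d2:-→d3:-→d4:-→d5:-→d6:-→d7:-→d8:-→d9:-→d10:-→d11:-→d12:-→d13:-→d14:-→d15:-→d16:-→d17:H0→d18:-  best=H0
  del 119.231.128.0/17 (clear depth 17)
  add 119.231.172.32/28 -> H2 at depth 28
  add 119.231.172.0/24 -> H2 at depth 24
  ? 119.231.172.41  path d0:-→d1:-→d2:-→d3:-→d4:-→d5:-→d6:-→d7:-→d8:-→d9:-→d10:-→d11:-→d12:-→d13:-→d14:-→d15:-→d16:-→d17:-→d18:-→d19:-→d20:-→d21:H2→d22:-→d23:-→d24:H2→d25:-→d26:-→d27:-→d28:H2→d29:-→d30:-→d31:-→d32:H0  best=H0
  ? 133.82.130.167  path d0:-→d1:-  best=no-route
  ? 194.117.0.1  path d0:-→d1:-→d2:-→d3:-→d4:-→d5:-→d6:-→d7:-→d8:H1→d9:-→d10:-→d11:-→d12:-→d13:-→d14:-→d15:-→d16:H1  best=H1
  ? 119.231.172.32  path d0:-→d1:-→d2:-→d3:-→d4:-→d5:-→d6:-→d7:-→d8:-→d9:-→d10:-→d11:-→d12:-→d13:-→d14:-→d15:-→d16:-→d17:-→d18:-→d19:-→d20:-→d21:H2→d22:-→d23:-→d24:H2→d25:-→d26:-→d27:-→d28:H2  best=H2
  ? 194.117.0.3  path d0:-→d1:-→d2:-→d3:-→d4:-→d5:-→d6:-→d7:-→d8:H1→d9:-→d10:-→d11:-→d12:-→d13:-→d14:-→d15:-→d16:H1  best=H1
  ? 119.231.168.5  path d0:-→d1:-→d2:-→d3:-→d4:-→d5:-→d6:-→d7:-→d8:-→d9:-→d10:-→d11:-→d12:-→d13:-→d14:-→d15:-→d16:-→d17:-→d18:-→d19:-→d20:-→d21:H2  best=H2
  ? 119.231.172.41  path d0:-→d1:-→d2:-→d3:-→d4:-→d5:-→d6:-→d7:-→d8:-→d9:-→d10:-→d11:-→d12:-→d13:-→d14:-→d15:-→d16:-→d17:-→d18:-→d19:-→d20:-→d21:H2→d22:-→d23:-→d24:H2→d25:-→d26:-→d27:-→d28:H2→d29:-→d30:-→d31:-→d32:H0  best=H0
  add 119.231.0.0/16 -> H0 at depth 16
  add 119.224.0.0/12 -> H0 at depth 12
  del 194.117.0.0/16 (clear depth 16)
  ? 119.224.34.55  path d0:-→d1:-→d2:-→d3:-→d4:-→d5:-→d6:-→d7:-→d8:-→d9:-→d10:-→d11:-→d12:H0→d13:-  best=H0
  ? 119.231.172.41  path d0:-→d1:-→d2:-→d3:-→d4:-→d5:-→d6:-→d7:-→d8:-→d9:-→d10:-→d11:-→d12:H0→d13:-→d14:-→d15:-→d16:H0→d17:-→d18:-→d19:-→d20:-→d21:H2→d22:-→d23:-→d24:H2→d25:-→d26:-→d27:-→d28:H2→d29:-→d30:-→d31:-→d32:H0  best=H0
  add 119.224.0.0/12 -> H2 at depth 12
  add 194.112.0.0/13 -> H0 at depth 13
  ? 194.113.237.132  path d0:-→d1:-→d2:-→d3:-→d4:-→d5:-→d6:-→d7:-→d8:H1→d9:-→d10:-→d11:-→d12:-→d13:H0  best=H0
  add 194.112.0.0/12 -> H2 at depth 12
  ? 209.114.81.78  path d0:-→d1:-→d2:-→d3:-  best=no-route
  del 119.231.168.0/21 (clear depth 21)
  del 194.0.0.0/8 (clear depth 8)
  add 194.117.0.0/16 -> H2 at depth 16
  ? 119.231.85.180  path d0:-→d1:-→d2:-→d3:-→d4:-→d5:-→d6:-→d7:-→d8:-→d9:-→d10:-→d11:-→d12:H2→d13:-→d14:-→d15:-→d16:H0  best=H0
  ? 119.231.172.41  path d0:-→d1:-→d2:-→d3:-→d4:-→d5:-→d6:-→d7:-→d8:-→d9:-→d10:-→d11:-→d12:H2→d13:-→d14:-→d15:-→d16:H0→d17:-→d18:-→d19:-→d20:-→d21:-→d22:-→d23:-→d24:H2→d25:-→d26:-→d27:-→d28:H2→d29:-→d30:-→d31:-→d32:H0  best=H0
  ? 194.112.66.109  path d0:-→d1:-→d2:-→d3:-→d4:-→d5:-→d6:-→d7:-→d8:-→d9:-→d10:-→d11:-→d12:H2→d13:H0  best=H0
  add 96.0.0.0/3 -> H2 at depth 3
  add 119.224.0.0/12 -> H0 at depth 12
  add 221.195.0.0/16 -> H2 at depth 16

== LOOKUPS ==
["no-route","H1","H0","H0","no-route","H1","H2","H1","H2","H0","H0","H0","H0","no-route","H0","H0","H0"]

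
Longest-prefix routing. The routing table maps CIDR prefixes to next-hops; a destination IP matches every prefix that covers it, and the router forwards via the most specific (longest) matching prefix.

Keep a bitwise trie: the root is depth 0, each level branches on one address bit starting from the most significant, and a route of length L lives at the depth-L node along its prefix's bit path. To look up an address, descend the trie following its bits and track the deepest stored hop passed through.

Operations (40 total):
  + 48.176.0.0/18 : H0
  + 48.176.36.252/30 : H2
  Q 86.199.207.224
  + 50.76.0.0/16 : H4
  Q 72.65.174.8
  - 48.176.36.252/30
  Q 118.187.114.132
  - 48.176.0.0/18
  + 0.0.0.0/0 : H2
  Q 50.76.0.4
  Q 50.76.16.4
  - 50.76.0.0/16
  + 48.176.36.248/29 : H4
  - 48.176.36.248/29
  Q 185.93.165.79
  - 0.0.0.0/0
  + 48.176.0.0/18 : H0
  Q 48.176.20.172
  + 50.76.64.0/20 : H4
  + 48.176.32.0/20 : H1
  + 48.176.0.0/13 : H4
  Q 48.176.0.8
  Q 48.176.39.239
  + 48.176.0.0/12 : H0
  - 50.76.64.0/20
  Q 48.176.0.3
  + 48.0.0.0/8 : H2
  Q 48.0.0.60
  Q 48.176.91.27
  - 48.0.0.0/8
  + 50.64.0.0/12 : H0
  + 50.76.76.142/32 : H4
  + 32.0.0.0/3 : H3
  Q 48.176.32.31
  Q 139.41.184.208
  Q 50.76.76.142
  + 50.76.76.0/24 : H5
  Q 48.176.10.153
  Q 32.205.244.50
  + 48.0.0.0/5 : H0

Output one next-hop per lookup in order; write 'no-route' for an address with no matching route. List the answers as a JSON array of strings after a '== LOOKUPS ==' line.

Apply in order:
  add 48.176.0.0/18 -> H0 at depth 18
  add 48.176.36.252/30 -> H2 at depth 30
  Q 86.199.207.224: descend 0 ; hops seen [∅] ; pick no-route
  add 50.76.0.0/16 -> H4 at depth 16
  Q 72.65.174.8: descend 0 ; hops seen [∅] ; pick no-route
  - 48.176.36.252/30 clear@30
  Q 118.187.114.132: descend 0 ; hops seen [∅] ; pick no-route
  - 48.176.0.0/18 clear@18
  add 0.0.0.0/0 -> H2 at depth 0
  Q 50.76.0.4: descend 0011001001001100 ; hops seen [H2,H4] ; pick H4
  Q 50.76.16.4: descend 0011001001001100 ; hops seen [H2,H4] ; pick H4
  - 50.76.0.0/16 clear@16
  add 48.176.36.248/29 -> H4 at depth 29
  - 48.176.36.248/29 clear@29
  Q 185.93.165.79: descend ε ; hops seen [H2] ; pick H2
  - 0.0.0.0/0 clear@0
  add 48.176.0.0/18 -> H0 at depth 18
  Q 48.176.20.172: descend 001100001011000000 ; hops seen [H0] ; pick H0
  add 50.76.64.0/20 -> H4 at depth 20
  add 48.176.32.0/20 -> H1 at depth 20
  add 48.176.0.0/13 -> H4 at depth 13
  Q 48.176.0.8: descend 001100001011000000 ; hops seen [H4,H0] ; pick H0
  Q 48.176.39.239: descend 0011000010110000001001 ; hops seen [H4,H0,H1] ; pick H1
  add 48.176.0.0/12 -> H0 at depth 12
  - 50.76.64.0/20 clear@20
  Q 48.176.0.3: descend 001100001011000000 ; hops seen [H0,H4,H0] ; pick H0
  add 48.0.0.0/8 -> H2 at depth 8
  Q 48.0.0.60: descend 00110000 ; hops seen [H2] ; pick H2
  Q 48.176.91.27: descend 00110000101100000 ; hops seen [H2,H0,H4] ; pick H4
  - 48.0.0.0/8 clear@8
  add 50.64.0.0/12 -> H0 at depth 12
  add 50.76.76.142/32 -> H4 at depth 32
  add 32.0.0.0/3 -> H3 at depth 3
  Q 48.176.32.31: descend 001100001011000000100 ; hops seen [H3,H0,H4,H0,H1] ; pick H1
  Q 139.41.184.208: descend ε ; hops seen [∅] ; pick no-route
  Q 50.76.76.142: descend 00110010010011000100110010001110 ; hops seen [H3,H0,H4] ; pick H4
  add 50.76.76.0/24 -> H5 at depth 24
  Q 48.176.10.153: descend 001100001011000000 ; hops seen [H3,H0,H4,H0] ; pick H0
  Q 32.205.244.50: descend 001 ; hops seen [H3] ; pick H3
  add 48.0.0.0/5 -> H0 at depth 5

== LOOKUPS ==
["no-route","no-route","no-route","H4","H4","H2","H0","H0","H1","H0","H2","H4","H1","no-route","H4","H0","H3"]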